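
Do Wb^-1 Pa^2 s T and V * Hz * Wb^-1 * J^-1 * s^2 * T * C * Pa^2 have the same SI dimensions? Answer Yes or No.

Yes

Left side:
  Wb = V·s (flux: a volt is a weber per second),
      = kg·m²·s⁻²·A⁻¹.
  So Wb⁻¹ = kg⁻¹·m⁻²·s²·A.
  Pa = N/m² (pressure = force per area),
      = kg·m⁻¹·s⁻².
  So Pa² = kg²·m⁻²·s⁻⁴.
  T = Wb/m² (flux density = flux per area),
      = kg·s⁻²·A⁻¹.
  Combining: Wb⁻¹·Pa²·s·T = (kg⁻¹·m⁻²·s²·A) · (kg²·m⁻²·s⁻⁴) · s · (kg·s⁻²·A⁻¹) = kg²·m⁻⁴·s⁻³.
Right side:
  V = kg·m²·s⁻³·A⁻¹.
  Hz = s⁻¹.
  Wb = kg·m²·s⁻²·A⁻¹.
  So Wb⁻¹ = kg⁻¹·m⁻²·s²·A.
  J = kg·m²·s⁻².
  So J⁻¹ = kg⁻¹·m⁻²·s².
  T = kg·s⁻²·A⁻¹.
  C = s·A.
  Pa = kg·m⁻¹·s⁻².
  So Pa² = kg²·m⁻²·s⁻⁴.
  Combining: V·Hz·Wb⁻¹·J⁻¹·s²·T·C·Pa² = (kg·m²·s⁻³·A⁻¹) · s⁻¹ · (kg⁻¹·m⁻²·s²·A) · (kg⁻¹·m⁻²·s²) · s² · (kg·s⁻²·A⁻¹) · (s·A) · (kg²·m⁻²·s⁻⁴) = kg²·m⁻⁴·s⁻³.
Both reduce to kg²·m⁻⁴·s⁻³.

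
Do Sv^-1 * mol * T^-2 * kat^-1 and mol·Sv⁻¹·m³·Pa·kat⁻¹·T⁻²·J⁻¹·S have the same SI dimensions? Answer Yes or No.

Left side:
  Sv = m²·s⁻².
  So Sv⁻¹ = m⁻²·s².
  T = kg·s⁻²·A⁻¹.
  So T⁻² = kg⁻²·s⁴·A².
  kat = s⁻¹·mol.
  So kat⁻¹ = s·mol⁻¹.
  Combining: Sv⁻¹·mol·T⁻²·kat⁻¹ = (m⁻²·s²) · mol · (kg⁻²·s⁴·A²) · (s·mol⁻¹) = kg⁻²·m⁻²·s⁷·A².
Right side:
  Sv = J/kg (equivalent dose = energy per mass),
      = m²·s⁻².
  So Sv⁻¹ = m⁻²·s².
  Pa = N/m² (pressure = force per area),
      = kg·m⁻¹·s⁻².
  kat = mol/s = s⁻¹·mol (catalytic activity).
  So kat⁻¹ = s·mol⁻¹.
  T = Wb/m² (flux density = flux per area),
      = kg·s⁻²·A⁻¹.
  So T⁻² = kg⁻²·s⁴·A².
  J = N·m (work = force × distance),
      = kg·m²·s⁻².
  So J⁻¹ = kg⁻¹·m⁻²·s².
  S = 1/Ω (conductance is reciprocal resistance),
      = kg⁻¹·m⁻²·s³·A².
  Combining: mol·Sv⁻¹·m³·Pa·kat⁻¹·T⁻²·J⁻¹·S = mol · (m⁻²·s²) · m³ · (kg·m⁻¹·s⁻²) · (s·mol⁻¹) · (kg⁻²·s⁴·A²) · (kg⁻¹·m⁻²·s²) · (kg⁻¹·m⁻²·s³·A²) = kg⁻³·m⁻⁴·s¹⁰·A⁴.
Left is kg⁻²·m⁻²·s⁷·A²; right is kg⁻³·m⁻⁴·s¹⁰·A⁴ — different.

No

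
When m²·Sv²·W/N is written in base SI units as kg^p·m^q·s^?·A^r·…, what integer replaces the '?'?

-5

N = kg·m/s² = kg·m·s⁻² (force = mass × acceleration).
So N⁻¹ = kg⁻¹·m⁻¹·s².
Sv = J/kg (equivalent dose = energy per mass),
    = m²·s⁻².
So Sv² = m⁴·s⁻⁴.
W = J/s (power = energy per time),
    = kg·m²·s⁻³.
Combining: N⁻¹·m²·Sv²·W = (kg⁻¹·m⁻¹·s²) · m² · (m⁴·s⁻⁴) · (kg·m²·s⁻³) = m⁷·s⁻⁵.
The exponent of s is -5.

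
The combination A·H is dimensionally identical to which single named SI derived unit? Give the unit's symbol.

Wb

H = kg·m²·s⁻²·A⁻².
Combining: A·H = A · (kg·m²·s⁻²·A⁻²) = kg·m²·s⁻²·A⁻¹.
kg·m²·s⁻²·A⁻¹ is the base-SI form of the weber.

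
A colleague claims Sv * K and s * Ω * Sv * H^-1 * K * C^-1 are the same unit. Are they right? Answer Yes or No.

No

Left side:
  Sv = J/kg (equivalent dose = energy per mass),
      = m²·s⁻².
  Combining: Sv·K = (m²·s⁻²) · K = m²·s⁻²·K.
Right side:
  Ω = V/A (resistance = voltage per current),
      = kg·m²·s⁻³·A⁻².
  Sv = J/kg (equivalent dose = energy per mass),
      = m²·s⁻².
  H = Wb/A (inductance = flux per current),
      = kg·m²·s⁻²·A⁻².
  So H⁻¹ = kg⁻¹·m⁻²·s²·A².
  C = A·s = s·A (charge = current × time).
  So C⁻¹ = s⁻¹·A⁻¹.
  Combining: s·Ω·Sv·H⁻¹·K·C⁻¹ = s · (kg·m²·s⁻³·A⁻²) · (m²·s⁻²) · (kg⁻¹·m⁻²·s²·A²) · K · (s⁻¹·A⁻¹) = m²·s⁻³·A⁻¹·K.
Left is m²·s⁻²·K; right is m²·s⁻³·A⁻¹·K — different.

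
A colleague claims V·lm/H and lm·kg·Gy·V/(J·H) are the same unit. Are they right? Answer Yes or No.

Left side:
  H = Wb/A (inductance = flux per current),
      = kg·m²·s⁻²·A⁻².
  So H⁻¹ = kg⁻¹·m⁻²·s²·A².
  V = W/A (potential = power per current),
      = kg·m²·s⁻³·A⁻¹.
  lm = cd·sr = cd (luminous flux; sr is dimensionless).
  Combining: H⁻¹·V·lm = (kg⁻¹·m⁻²·s²·A²) · (kg·m²·s⁻³·A⁻¹) · cd = s⁻¹·A·cd.
Right side:
  J = N·m (work = force × distance),
      = kg·m²·s⁻².
  So J⁻¹ = kg⁻¹·m⁻²·s².
  lm = cd·sr = cd (luminous flux; sr is dimensionless).
  Gy = J/kg (absorbed dose = energy per mass),
      = m²·s⁻².
  V = W/A (potential = power per current),
      = kg·m²·s⁻³·A⁻¹.
  H = Wb/A (inductance = flux per current),
      = kg·m²·s⁻²·A⁻².
  So H⁻¹ = kg⁻¹·m⁻²·s²·A².
  Combining: J⁻¹·lm·kg·Gy·V·H⁻¹ = (kg⁻¹·m⁻²·s²) · cd · kg · (m²·s⁻²) · (kg·m²·s⁻³·A⁻¹) · (kg⁻¹·m⁻²·s²·A²) = s⁻¹·A·cd.
Both reduce to s⁻¹·A·cd.

Yes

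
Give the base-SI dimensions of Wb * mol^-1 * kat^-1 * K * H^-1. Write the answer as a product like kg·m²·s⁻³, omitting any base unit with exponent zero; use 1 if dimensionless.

s·A·K·mol⁻²

Wb = V·s (flux: a volt is a weber per second),
    = kg·m²·s⁻²·A⁻¹.
kat = mol/s = s⁻¹·mol (catalytic activity).
So kat⁻¹ = s·mol⁻¹.
H = Wb/A (inductance = flux per current),
    = kg·m²·s⁻²·A⁻².
So H⁻¹ = kg⁻¹·m⁻²·s²·A².
Combining: Wb·mol⁻¹·kat⁻¹·K·H⁻¹ = (kg·m²·s⁻²·A⁻¹) · mol⁻¹ · (s·mol⁻¹) · K · (kg⁻¹·m⁻²·s²·A²) = s·A·K·mol⁻².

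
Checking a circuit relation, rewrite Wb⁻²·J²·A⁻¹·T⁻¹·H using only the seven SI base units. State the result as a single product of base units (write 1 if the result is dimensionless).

m²

Wb = V·s (flux: a volt is a weber per second),
    = kg·m²·s⁻²·A⁻¹.
So Wb⁻² = kg⁻²·m⁻⁴·s⁴·A².
J = N·m (work = force × distance),
    = kg·m²·s⁻².
So J² = kg²·m⁴·s⁻⁴.
T = Wb/m² (flux density = flux per area),
    = kg·s⁻²·A⁻¹.
So T⁻¹ = kg⁻¹·s²·A.
H = Wb/A (inductance = flux per current),
    = kg·m²·s⁻²·A⁻².
Combining: Wb⁻²·J²·A⁻¹·T⁻¹·H = (kg⁻²·m⁻⁴·s⁴·A²) · (kg²·m⁴·s⁻⁴) · A⁻¹ · (kg⁻¹·s²·A) · (kg·m²·s⁻²·A⁻²) = m².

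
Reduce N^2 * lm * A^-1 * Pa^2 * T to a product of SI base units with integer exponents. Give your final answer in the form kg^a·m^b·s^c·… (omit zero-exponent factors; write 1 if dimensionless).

kg⁵·s⁻¹⁰·A⁻²·cd

N = kg·m·s⁻².
So N² = kg²·m²·s⁻⁴.
lm = cd.
Pa = kg·m⁻¹·s⁻².
So Pa² = kg²·m⁻²·s⁻⁴.
T = kg·s⁻²·A⁻¹.
Combining: N²·lm·A⁻¹·Pa²·T = (kg²·m²·s⁻⁴) · cd · A⁻¹ · (kg²·m⁻²·s⁻⁴) · (kg·s⁻²·A⁻¹) = kg⁵·s⁻¹⁰·A⁻²·cd.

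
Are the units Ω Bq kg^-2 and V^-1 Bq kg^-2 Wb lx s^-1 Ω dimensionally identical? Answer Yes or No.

Left side:
  Ω = V/A (resistance = voltage per current),
      = kg·m²·s⁻³·A⁻².
  Bq = 1/s = s⁻¹ (activity is decays per second).
  Combining: Ω·Bq·kg⁻² = (kg·m²·s⁻³·A⁻²) · s⁻¹ · kg⁻² = kg⁻¹·m²·s⁻⁴·A⁻².
Right side:
  V = W/A (potential = power per current),
      = kg·m²·s⁻³·A⁻¹.
  So V⁻¹ = kg⁻¹·m⁻²·s³·A.
  Bq = 1/s = s⁻¹ (activity is decays per second).
  Wb = V·s (flux: a volt is a weber per second),
      = kg·m²·s⁻²·A⁻¹.
  lx = lm/m² (illuminance = luminous flux per area),
      = m⁻²·cd.
  Ω = V/A (resistance = voltage per current),
      = kg·m²·s⁻³·A⁻².
  Combining: V⁻¹·Bq·kg⁻²·Wb·lx·s⁻¹·Ω = (kg⁻¹·m⁻²·s³·A) · s⁻¹ · kg⁻² · (kg·m²·s⁻²·A⁻¹) · (m⁻²·cd) · s⁻¹ · (kg·m²·s⁻³·A⁻²) = kg⁻¹·s⁻⁴·A⁻²·cd.
Left is kg⁻¹·m²·s⁻⁴·A⁻²; right is kg⁻¹·s⁻⁴·A⁻²·cd — different.

No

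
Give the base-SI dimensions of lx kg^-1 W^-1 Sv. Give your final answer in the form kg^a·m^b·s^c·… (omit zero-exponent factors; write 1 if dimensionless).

kg⁻²·m⁻²·s·cd

lx = m⁻²·cd.
W = kg·m²·s⁻³.
So W⁻¹ = kg⁻¹·m⁻²·s³.
Sv = m²·s⁻².
Combining: lx·kg⁻¹·W⁻¹·Sv = (m⁻²·cd) · kg⁻¹ · (kg⁻¹·m⁻²·s³) · (m²·s⁻²) = kg⁻²·m⁻²·s·cd.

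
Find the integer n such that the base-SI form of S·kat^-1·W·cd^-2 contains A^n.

2

S = kg⁻¹·m⁻²·s³·A².
kat = s⁻¹·mol.
So kat⁻¹ = s·mol⁻¹.
W = kg·m²·s⁻³.
Combining: S·kat⁻¹·W·cd⁻² = (kg⁻¹·m⁻²·s³·A²) · (s·mol⁻¹) · (kg·m²·s⁻³) · cd⁻² = s·A²·mol⁻¹·cd⁻².
The exponent of A is 2.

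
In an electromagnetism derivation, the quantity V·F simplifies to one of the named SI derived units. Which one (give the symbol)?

C

V = kg·m²·s⁻³·A⁻¹.
F = kg⁻¹·m⁻²·s⁴·A².
Combining: V·F = (kg·m²·s⁻³·A⁻¹) · (kg⁻¹·m⁻²·s⁴·A²) = s·A.
s·A is the base-SI form of the coulomb.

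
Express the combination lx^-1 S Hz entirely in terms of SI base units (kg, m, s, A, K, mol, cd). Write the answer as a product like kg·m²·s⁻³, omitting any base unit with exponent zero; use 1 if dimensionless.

lx = m⁻²·cd.
So lx⁻¹ = m²·cd⁻¹.
S = kg⁻¹·m⁻²·s³·A².
Hz = s⁻¹.
Combining: lx⁻¹·S·Hz = (m²·cd⁻¹) · (kg⁻¹·m⁻²·s³·A²) · s⁻¹ = kg⁻¹·s²·A²·cd⁻¹.

kg⁻¹·s²·A²·cd⁻¹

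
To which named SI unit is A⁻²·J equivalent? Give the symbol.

J = N·m (work = force × distance),
    = kg·m²·s⁻².
Combining: A⁻²·J = A⁻² · (kg·m²·s⁻²) = kg·m²·s⁻²·A⁻².
kg·m²·s⁻²·A⁻² is the base-SI form of the henry.

H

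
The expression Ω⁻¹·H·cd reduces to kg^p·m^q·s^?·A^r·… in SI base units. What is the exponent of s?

1

Ω = kg·m²·s⁻³·A⁻².
So Ω⁻¹ = kg⁻¹·m⁻²·s³·A².
H = kg·m²·s⁻²·A⁻².
Combining: Ω⁻¹·H·cd = (kg⁻¹·m⁻²·s³·A²) · (kg·m²·s⁻²·A⁻²) · cd = s·cd.
The exponent of s is 1.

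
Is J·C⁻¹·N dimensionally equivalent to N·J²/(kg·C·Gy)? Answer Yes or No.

Left side:
  J = kg·m²·s⁻².
  C = s·A.
  So C⁻¹ = s⁻¹·A⁻¹.
  N = kg·m·s⁻².
  Combining: J·C⁻¹·N = (kg·m²·s⁻²) · (s⁻¹·A⁻¹) · (kg·m·s⁻²) = kg²·m³·s⁻⁵·A⁻¹.
Right side:
  N = kg·m·s⁻².
  C = s·A.
  So C⁻¹ = s⁻¹·A⁻¹.
  J = kg·m²·s⁻².
  So J² = kg²·m⁴·s⁻⁴.
  Gy = m²·s⁻².
  So Gy⁻¹ = m⁻²·s².
  Combining: N·kg⁻¹·C⁻¹·J²·Gy⁻¹ = (kg·m·s⁻²) · kg⁻¹ · (s⁻¹·A⁻¹) · (kg²·m⁴·s⁻⁴) · (m⁻²·s²) = kg²·m³·s⁻⁵·A⁻¹.
Both reduce to kg²·m³·s⁻⁵·A⁻¹.

Yes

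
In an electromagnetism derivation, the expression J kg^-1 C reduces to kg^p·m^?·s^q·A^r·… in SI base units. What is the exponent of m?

J = N·m (work = force × distance),
    = kg·m²·s⁻².
C = A·s = s·A (charge = current × time).
Combining: J·kg⁻¹·C = (kg·m²·s⁻²) · kg⁻¹ · (s·A) = m²·s⁻¹·A.
The exponent of m is 2.

2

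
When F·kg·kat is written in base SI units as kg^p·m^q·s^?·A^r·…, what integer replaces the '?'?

3

F = kg⁻¹·m⁻²·s⁴·A².
kat = s⁻¹·mol.
Combining: F·kg·kat = (kg⁻¹·m⁻²·s⁴·A²) · kg · (s⁻¹·mol) = m⁻²·s³·A²·mol.
The exponent of s is 3.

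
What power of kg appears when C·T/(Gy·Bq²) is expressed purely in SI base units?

C = s·A.
Gy = m²·s⁻².
So Gy⁻¹ = m⁻²·s².
T = kg·s⁻²·A⁻¹.
Bq = s⁻¹.
So Bq⁻² = s².
Combining: C·Gy⁻¹·T·Bq⁻² = (s·A) · (m⁻²·s²) · (kg·s⁻²·A⁻¹) · s² = kg·m⁻²·s³.
The exponent of kg is 1.

1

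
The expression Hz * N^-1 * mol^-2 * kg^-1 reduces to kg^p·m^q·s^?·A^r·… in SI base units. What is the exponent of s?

Hz = 1/s = s⁻¹ (frequency is cycles per second).
N = kg·m/s² = kg·m·s⁻² (force = mass × acceleration).
So N⁻¹ = kg⁻¹·m⁻¹·s².
Combining: Hz·N⁻¹·mol⁻²·kg⁻¹ = s⁻¹ · (kg⁻¹·m⁻¹·s²) · mol⁻² · kg⁻¹ = kg⁻²·m⁻¹·s·mol⁻².
The exponent of s is 1.

1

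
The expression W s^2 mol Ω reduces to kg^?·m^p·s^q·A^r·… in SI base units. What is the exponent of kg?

2

W = J/s (power = energy per time),
    = kg·m²·s⁻³.
Ω = V/A (resistance = voltage per current),
    = kg·m²·s⁻³·A⁻².
Combining: W·s²·mol·Ω = (kg·m²·s⁻³) · s² · mol · (kg·m²·s⁻³·A⁻²) = kg²·m⁴·s⁻⁴·A⁻²·mol.
The exponent of kg is 2.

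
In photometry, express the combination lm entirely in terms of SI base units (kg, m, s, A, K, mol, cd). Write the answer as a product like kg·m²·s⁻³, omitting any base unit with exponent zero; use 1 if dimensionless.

lm = cd·sr = cd (luminous flux; sr is dimensionless).

cd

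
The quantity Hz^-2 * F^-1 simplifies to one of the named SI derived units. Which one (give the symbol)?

H

Hz = s⁻¹.
So Hz⁻² = s².
F = kg⁻¹·m⁻²·s⁴·A².
So F⁻¹ = kg·m²·s⁻⁴·A⁻².
Combining: Hz⁻²·F⁻¹ = s² · (kg·m²·s⁻⁴·A⁻²) = kg·m²·s⁻²·A⁻².
kg·m²·s⁻²·A⁻² is the base-SI form of the henry.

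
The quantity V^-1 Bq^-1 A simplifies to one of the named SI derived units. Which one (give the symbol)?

F

V = W/A (potential = power per current),
    = kg·m²·s⁻³·A⁻¹.
So V⁻¹ = kg⁻¹·m⁻²·s³·A.
Bq = 1/s = s⁻¹ (activity is decays per second).
So Bq⁻¹ = s.
Combining: V⁻¹·Bq⁻¹·A = (kg⁻¹·m⁻²·s³·A) · s · A = kg⁻¹·m⁻²·s⁴·A².
kg⁻¹·m⁻²·s⁴·A² is the base-SI form of the farad.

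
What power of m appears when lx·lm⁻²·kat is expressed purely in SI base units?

-2

lx = lm/m² (illuminance = luminous flux per area),
    = m⁻²·cd.
lm = cd·sr = cd (luminous flux; sr is dimensionless).
So lm⁻² = cd⁻².
kat = mol/s = s⁻¹·mol (catalytic activity).
Combining: lx·lm⁻²·kat = (m⁻²·cd) · cd⁻² · (s⁻¹·mol) = m⁻²·s⁻¹·mol·cd⁻¹.
The exponent of m is -2.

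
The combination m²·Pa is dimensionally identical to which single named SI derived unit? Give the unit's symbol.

Pa = N/m² (pressure = force per area),
    = kg·m⁻¹·s⁻².
Combining: m²·Pa = m² · (kg·m⁻¹·s⁻²) = kg·m·s⁻².
kg·m·s⁻² is the base-SI form of the newton.

N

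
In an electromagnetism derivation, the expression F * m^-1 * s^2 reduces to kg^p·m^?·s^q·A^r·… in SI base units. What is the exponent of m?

F = kg⁻¹·m⁻²·s⁴·A².
Combining: F·m⁻¹·s² = (kg⁻¹·m⁻²·s⁴·A²) · m⁻¹ · s² = kg⁻¹·m⁻³·s⁶·A².
The exponent of m is -3.

-3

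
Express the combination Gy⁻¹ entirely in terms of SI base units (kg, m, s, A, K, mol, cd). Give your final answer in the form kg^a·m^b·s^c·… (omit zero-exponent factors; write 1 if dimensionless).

m⁻²·s²

Gy = J/kg (absorbed dose = energy per mass),
    = m²·s⁻².
So Gy⁻¹ = m⁻²·s².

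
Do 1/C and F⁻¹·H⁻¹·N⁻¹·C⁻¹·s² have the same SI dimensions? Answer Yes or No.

Left side:
  C = A·s = s·A (charge = current × time).
  So C⁻¹ = s⁻¹·A⁻¹.
Right side:
  F = C/V (capacitance = charge per voltage),
      = A·s/(kg·m²·s⁻³·A⁻¹) (substituting C and V),
      = kg⁻¹·m⁻²·s⁴·A².
  So F⁻¹ = kg·m²·s⁻⁴·A⁻².
  H = Wb/A (inductance = flux per current),
      = kg·m²·s⁻²·A⁻².
  So H⁻¹ = kg⁻¹·m⁻²·s²·A².
  N = kg·m/s² = kg·m·s⁻² (force = mass × acceleration).
  So N⁻¹ = kg⁻¹·m⁻¹·s².
  C = A·s = s·A (charge = current × time).
  So C⁻¹ = s⁻¹·A⁻¹.
  Combining: F⁻¹·H⁻¹·N⁻¹·C⁻¹·s² = (kg·m²·s⁻⁴·A⁻²) · (kg⁻¹·m⁻²·s²·A²) · (kg⁻¹·m⁻¹·s²) · (s⁻¹·A⁻¹) · s² = kg⁻¹·m⁻¹·s·A⁻¹.
Left is s⁻¹·A⁻¹; right is kg⁻¹·m⁻¹·s·A⁻¹ — different.

No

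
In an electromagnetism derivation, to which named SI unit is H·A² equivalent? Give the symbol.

H = kg·m²·s⁻²·A⁻².
Combining: H·A² = (kg·m²·s⁻²·A⁻²) · A² = kg·m²·s⁻².
kg·m²·s⁻² is the base-SI form of the joule.

J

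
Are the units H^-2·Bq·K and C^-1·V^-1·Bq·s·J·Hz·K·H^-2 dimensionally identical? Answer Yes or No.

Left side:
  H = Wb/A (inductance = flux per current),
      = kg·m²·s⁻²·A⁻².
  So H⁻² = kg⁻²·m⁻⁴·s⁴·A⁴.
  Bq = 1/s = s⁻¹ (activity is decays per second).
  Combining: H⁻²·Bq·K = (kg⁻²·m⁻⁴·s⁴·A⁴) · s⁻¹ · K = kg⁻²·m⁻⁴·s³·A⁴·K.
Right side:
  C = s·A.
  So C⁻¹ = s⁻¹·A⁻¹.
  V = kg·m²·s⁻³·A⁻¹.
  So V⁻¹ = kg⁻¹·m⁻²·s³·A.
  Bq = s⁻¹.
  J = kg·m²·s⁻².
  Hz = s⁻¹.
  H = kg·m²·s⁻²·A⁻².
  So H⁻² = kg⁻²·m⁻⁴·s⁴·A⁴.
  Combining: C⁻¹·V⁻¹·Bq·s·J·Hz·K·H⁻² = (s⁻¹·A⁻¹) · (kg⁻¹·m⁻²·s³·A) · s⁻¹ · s · (kg·m²·s⁻²) · s⁻¹ · K · (kg⁻²·m⁻⁴·s⁴·A⁴) = kg⁻²·m⁻⁴·s³·A⁴·K.
Both reduce to kg⁻²·m⁻⁴·s³·A⁴·K.

Yes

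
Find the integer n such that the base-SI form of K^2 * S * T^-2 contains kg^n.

S = kg⁻¹·m⁻²·s³·A².
T = kg·s⁻²·A⁻¹.
So T⁻² = kg⁻²·s⁴·A².
Combining: K²·S·T⁻² = K² · (kg⁻¹·m⁻²·s³·A²) · (kg⁻²·s⁴·A²) = kg⁻³·m⁻²·s⁷·A⁴·K².
The exponent of kg is -3.

-3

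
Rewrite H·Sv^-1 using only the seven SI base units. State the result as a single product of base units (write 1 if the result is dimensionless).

kg·A⁻²

H = Wb/A (inductance = flux per current),
    = kg·m²·s⁻²·A⁻².
Sv = J/kg (equivalent dose = energy per mass),
    = m²·s⁻².
So Sv⁻¹ = m⁻²·s².
Combining: H·Sv⁻¹ = (kg·m²·s⁻²·A⁻²) · (m⁻²·s²) = kg·A⁻².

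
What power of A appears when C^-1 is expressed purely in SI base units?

C = A·s = s·A (charge = current × time).
So C⁻¹ = s⁻¹·A⁻¹.
The exponent of A is -1.

-1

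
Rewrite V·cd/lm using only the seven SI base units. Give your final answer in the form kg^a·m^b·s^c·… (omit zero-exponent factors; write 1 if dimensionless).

V = W/A (potential = power per current),
    = kg·m²·s⁻³·A⁻¹.
lm = cd·sr = cd (luminous flux; sr is dimensionless).
So lm⁻¹ = cd⁻¹.
Combining: V·lm⁻¹·cd = (kg·m²·s⁻³·A⁻¹) · cd⁻¹ · cd = kg·m²·s⁻³·A⁻¹.

kg·m²·s⁻³·A⁻¹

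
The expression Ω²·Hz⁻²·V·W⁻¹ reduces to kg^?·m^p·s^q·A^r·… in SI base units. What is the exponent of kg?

Ω = V/A (resistance = voltage per current),
    = kg·m²·s⁻³·A⁻².
So Ω² = kg²·m⁴·s⁻⁶·A⁻⁴.
Hz = 1/s = s⁻¹ (frequency is cycles per second).
So Hz⁻² = s².
V = W/A (potential = power per current),
    = kg·m²·s⁻³·A⁻¹.
W = J/s (power = energy per time),
    = kg·m²·s⁻³.
So W⁻¹ = kg⁻¹·m⁻²·s³.
Combining: Ω²·Hz⁻²·V·W⁻¹ = (kg²·m⁴·s⁻⁶·A⁻⁴) · s² · (kg·m²·s⁻³·A⁻¹) · (kg⁻¹·m⁻²·s³) = kg²·m⁴·s⁻⁴·A⁻⁵.
The exponent of kg is 2.

2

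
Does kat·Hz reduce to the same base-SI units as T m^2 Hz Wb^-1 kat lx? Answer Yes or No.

Left side:
  kat = s⁻¹·mol.
  Hz = s⁻¹.
  Combining: kat·Hz = (s⁻¹·mol) · s⁻¹ = s⁻²·mol.
Right side:
  T = Wb/m² (flux density = flux per area),
      = kg·s⁻²·A⁻¹.
  Hz = 1/s = s⁻¹ (frequency is cycles per second).
  Wb = V·s (flux: a volt is a weber per second),
      = kg·m²·s⁻²·A⁻¹.
  So Wb⁻¹ = kg⁻¹·m⁻²·s²·A.
  kat = mol/s = s⁻¹·mol (catalytic activity).
  lx = lm/m² (illuminance = luminous flux per area),
      = m⁻²·cd.
  Combining: T·m²·Hz·Wb⁻¹·kat·lx = (kg·s⁻²·A⁻¹) · m² · s⁻¹ · (kg⁻¹·m⁻²·s²·A) · (s⁻¹·mol) · (m⁻²·cd) = m⁻²·s⁻²·mol·cd.
Left is s⁻²·mol; right is m⁻²·s⁻²·mol·cd — different.

No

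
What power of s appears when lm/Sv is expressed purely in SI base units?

2

lm = cd·sr = cd (luminous flux; sr is dimensionless).
Sv = J/kg (equivalent dose = energy per mass),
    = m²·s⁻².
So Sv⁻¹ = m⁻²·s².
Combining: lm·Sv⁻¹ = cd · (m⁻²·s²) = m⁻²·s²·cd.
The exponent of s is 2.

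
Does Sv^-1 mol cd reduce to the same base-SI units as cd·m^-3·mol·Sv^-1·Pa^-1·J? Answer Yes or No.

Left side:
  Sv = m²·s⁻².
  So Sv⁻¹ = m⁻²·s².
  Combining: Sv⁻¹·mol·cd = (m⁻²·s²) · mol · cd = m⁻²·s²·mol·cd.
Right side:
  Sv = m²·s⁻².
  So Sv⁻¹ = m⁻²·s².
  Pa = kg·m⁻¹·s⁻².
  So Pa⁻¹ = kg⁻¹·m·s².
  J = kg·m²·s⁻².
  Combining: cd·m⁻³·mol·Sv⁻¹·Pa⁻¹·J = cd · m⁻³ · mol · (m⁻²·s²) · (kg⁻¹·m·s²) · (kg·m²·s⁻²) = m⁻²·s²·mol·cd.
Both reduce to m⁻²·s²·mol·cd.

Yes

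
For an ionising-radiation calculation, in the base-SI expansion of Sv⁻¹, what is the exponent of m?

-2

Sv = J/kg (equivalent dose = energy per mass),
    = m²·s⁻².
So Sv⁻¹ = m⁻²·s².
The exponent of m is -2.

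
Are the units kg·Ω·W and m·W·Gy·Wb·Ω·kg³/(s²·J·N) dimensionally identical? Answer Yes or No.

No

Left side:
  Ω = V/A (resistance = voltage per current),
      = kg·m²·s⁻³·A⁻².
  W = J/s (power = energy per time),
      = kg·m²·s⁻³.
  Combining: kg·Ω·W = kg · (kg·m²·s⁻³·A⁻²) · (kg·m²·s⁻³) = kg³·m⁴·s⁻⁶·A⁻².
Right side:
  W = J/s (power = energy per time),
      = kg·m²·s⁻³.
  J = N·m (work = force × distance),
      = kg·m²·s⁻².
  So J⁻¹ = kg⁻¹·m⁻²·s².
  Gy = J/kg (absorbed dose = energy per mass),
      = m²·s⁻².
  Wb = V·s (flux: a volt is a weber per second),
      = kg·m²·s⁻²·A⁻¹.
  N = kg·m/s² = kg·m·s⁻² (force = mass × acceleration).
  So N⁻¹ = kg⁻¹·m⁻¹·s².
  Ω = V/A (resistance = voltage per current),
      = kg·m²·s⁻³·A⁻².
  Combining: s⁻²·m·W·J⁻¹·Gy·Wb·N⁻¹·Ω·kg³ = s⁻² · m · (kg·m²·s⁻³) · (kg⁻¹·m⁻²·s²) · (m²·s⁻²) · (kg·m²·s⁻²·A⁻¹) · (kg⁻¹·m⁻¹·s²) · (kg·m²·s⁻³·A⁻²) · kg³ = kg⁴·m⁶·s⁻⁸·A⁻³.
Left is kg³·m⁴·s⁻⁶·A⁻²; right is kg⁴·m⁶·s⁻⁸·A⁻³ — different.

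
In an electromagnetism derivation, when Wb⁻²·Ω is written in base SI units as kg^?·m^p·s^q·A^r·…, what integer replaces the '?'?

-1

Wb = V·s (flux: a volt is a weber per second),
    = kg·m²·s⁻²·A⁻¹.
So Wb⁻² = kg⁻²·m⁻⁴·s⁴·A².
Ω = V/A (resistance = voltage per current),
    = kg·m²·s⁻³·A⁻².
Combining: Wb⁻²·Ω = (kg⁻²·m⁻⁴·s⁴·A²) · (kg·m²·s⁻³·A⁻²) = kg⁻¹·m⁻²·s.
The exponent of kg is -1.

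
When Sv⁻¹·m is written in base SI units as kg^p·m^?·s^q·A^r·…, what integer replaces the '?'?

Sv = J/kg (equivalent dose = energy per mass),
    = m²·s⁻².
So Sv⁻¹ = m⁻²·s².
Combining: Sv⁻¹·m = (m⁻²·s²) · m = m⁻¹·s².
The exponent of m is -1.

-1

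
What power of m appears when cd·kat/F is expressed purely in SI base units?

2

F = kg⁻¹·m⁻²·s⁴·A².
So F⁻¹ = kg·m²·s⁻⁴·A⁻².
kat = s⁻¹·mol.
Combining: F⁻¹·cd·kat = (kg·m²·s⁻⁴·A⁻²) · cd · (s⁻¹·mol) = kg·m²·s⁻⁵·A⁻²·mol·cd.
The exponent of m is 2.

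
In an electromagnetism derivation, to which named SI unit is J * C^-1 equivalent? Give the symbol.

J = kg·m²·s⁻².
C = s·A.
So C⁻¹ = s⁻¹·A⁻¹.
Combining: J·C⁻¹ = (kg·m²·s⁻²) · (s⁻¹·A⁻¹) = kg·m²·s⁻³·A⁻¹.
kg·m²·s⁻³·A⁻¹ is the base-SI form of the volt.

V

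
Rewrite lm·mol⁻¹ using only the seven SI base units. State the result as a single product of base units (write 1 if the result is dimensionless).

lm = cd·sr = cd (luminous flux; sr is dimensionless).
Combining: lm·mol⁻¹ = cd · mol⁻¹ = mol⁻¹·cd.

mol⁻¹·cd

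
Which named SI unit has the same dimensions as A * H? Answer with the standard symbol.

Wb

H = Wb/A (inductance = flux per current),
    = kg·m²·s⁻²·A⁻².
Combining: A·H = A · (kg·m²·s⁻²·A⁻²) = kg·m²·s⁻²·A⁻¹.
kg·m²·s⁻²·A⁻¹ is the base-SI form of the weber.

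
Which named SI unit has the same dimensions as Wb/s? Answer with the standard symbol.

Wb = V·s (flux: a volt is a weber per second),
    = kg·m²·s⁻²·A⁻¹.
Combining: s⁻¹·Wb = s⁻¹ · (kg·m²·s⁻²·A⁻¹) = kg·m²·s⁻³·A⁻¹.
kg·m²·s⁻³·A⁻¹ is the base-SI form of the volt.

V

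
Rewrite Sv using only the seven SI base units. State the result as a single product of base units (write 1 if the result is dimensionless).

Sv = m²·s⁻².

m²·s⁻²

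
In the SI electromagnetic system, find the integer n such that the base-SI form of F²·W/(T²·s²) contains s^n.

F = kg⁻¹·m⁻²·s⁴·A².
So F² = kg⁻²·m⁻⁴·s⁸·A⁴.
T = kg·s⁻²·A⁻¹.
So T⁻² = kg⁻²·s⁴·A².
W = kg·m²·s⁻³.
Combining: F²·T⁻²·s⁻²·W = (kg⁻²·m⁻⁴·s⁸·A⁴) · (kg⁻²·s⁴·A²) · s⁻² · (kg·m²·s⁻³) = kg⁻³·m⁻²·s⁷·A⁶.
The exponent of s is 7.

7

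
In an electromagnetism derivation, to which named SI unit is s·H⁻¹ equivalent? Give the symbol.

S

H = Wb/A (inductance = flux per current),
    = kg·m²·s⁻²·A⁻².
So H⁻¹ = kg⁻¹·m⁻²·s²·A².
Combining: s·H⁻¹ = s · (kg⁻¹·m⁻²·s²·A²) = kg⁻¹·m⁻²·s³·A².
kg⁻¹·m⁻²·s³·A² is the base-SI form of the siemens.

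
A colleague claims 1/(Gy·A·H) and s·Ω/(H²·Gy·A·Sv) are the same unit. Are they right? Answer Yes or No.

Left side:
  Gy = m²·s⁻².
  So Gy⁻¹ = m⁻²·s².
  H = kg·m²·s⁻²·A⁻².
  So H⁻¹ = kg⁻¹·m⁻²·s²·A².
  Combining: Gy⁻¹·A⁻¹·H⁻¹ = (m⁻²·s²) · A⁻¹ · (kg⁻¹·m⁻²·s²·A²) = kg⁻¹·m⁻⁴·s⁴·A.
Right side:
  H = Wb/A (inductance = flux per current),
      = kg·m²·s⁻²·A⁻².
  So H⁻² = kg⁻²·m⁻⁴·s⁴·A⁴.
  Gy = J/kg (absorbed dose = energy per mass),
      = m²·s⁻².
  So Gy⁻¹ = m⁻²·s².
  Ω = V/A (resistance = voltage per current),
      = kg·m²·s⁻³·A⁻².
  Sv = J/kg (equivalent dose = energy per mass),
      = m²·s⁻².
  So Sv⁻¹ = m⁻²·s².
  Combining: H⁻²·Gy⁻¹·s·A⁻¹·Ω·Sv⁻¹ = (kg⁻²·m⁻⁴·s⁴·A⁴) · (m⁻²·s²) · s · A⁻¹ · (kg·m²·s⁻³·A⁻²) · (m⁻²·s²) = kg⁻¹·m⁻⁶·s⁶·A.
Left is kg⁻¹·m⁻⁴·s⁴·A; right is kg⁻¹·m⁻⁶·s⁶·A — different.

No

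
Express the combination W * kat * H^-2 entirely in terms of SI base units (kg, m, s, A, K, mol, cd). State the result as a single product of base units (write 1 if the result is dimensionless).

kg⁻¹·m⁻²·A⁴·mol

W = J/s (power = energy per time),
    = kg·m²·s⁻³.
kat = mol/s = s⁻¹·mol (catalytic activity).
H = Wb/A (inductance = flux per current),
    = kg·m²·s⁻²·A⁻².
So H⁻² = kg⁻²·m⁻⁴·s⁴·A⁴.
Combining: W·kat·H⁻² = (kg·m²·s⁻³) · (s⁻¹·mol) · (kg⁻²·m⁻⁴·s⁴·A⁴) = kg⁻¹·m⁻²·A⁴·mol.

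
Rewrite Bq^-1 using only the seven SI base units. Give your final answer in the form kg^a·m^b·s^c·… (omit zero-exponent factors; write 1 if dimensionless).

s

Bq = 1/s = s⁻¹ (activity is decays per second).
So Bq⁻¹ = s.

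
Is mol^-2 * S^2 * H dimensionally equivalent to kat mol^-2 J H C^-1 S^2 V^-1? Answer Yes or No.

Left side:
  S = kg⁻¹·m⁻²·s³·A².
  So S² = kg⁻²·m⁻⁴·s⁶·A⁴.
  H = kg·m²·s⁻²·A⁻².
  Combining: mol⁻²·S²·H = mol⁻² · (kg⁻²·m⁻⁴·s⁶·A⁴) · (kg·m²·s⁻²·A⁻²) = kg⁻¹·m⁻²·s⁴·A²·mol⁻².
Right side:
  kat = mol/s = s⁻¹·mol (catalytic activity).
  J = N·m (work = force × distance),
      = kg·m²·s⁻².
  H = Wb/A (inductance = flux per current),
      = kg·m²·s⁻²·A⁻².
  C = A·s = s·A (charge = current × time).
  So C⁻¹ = s⁻¹·A⁻¹.
  S = 1/Ω (conductance is reciprocal resistance),
      = kg⁻¹·m⁻²·s³·A².
  So S² = kg⁻²·m⁻⁴·s⁶·A⁴.
  V = W/A (potential = power per current),
      = kg·m²·s⁻³·A⁻¹.
  So V⁻¹ = kg⁻¹·m⁻²·s³·A.
  Combining: kat·mol⁻²·J·H·C⁻¹·S²·V⁻¹ = (s⁻¹·mol) · mol⁻² · (kg·m²·s⁻²) · (kg·m²·s⁻²·A⁻²) · (s⁻¹·A⁻¹) · (kg⁻²·m⁻⁴·s⁶·A⁴) · (kg⁻¹·m⁻²·s³·A) = kg⁻¹·m⁻²·s³·A²·mol⁻¹.
Left is kg⁻¹·m⁻²·s⁴·A²·mol⁻²; right is kg⁻¹·m⁻²·s³·A²·mol⁻¹ — different.

No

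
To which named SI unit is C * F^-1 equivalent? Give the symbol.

V

C = A·s = s·A (charge = current × time).
F = C/V (capacitance = charge per voltage),
    = A·s/(kg·m²·s⁻³·A⁻¹) (substituting C and V),
    = kg⁻¹·m⁻²·s⁴·A².
So F⁻¹ = kg·m²·s⁻⁴·A⁻².
Combining: C·F⁻¹ = (s·A) · (kg·m²·s⁻⁴·A⁻²) = kg·m²·s⁻³·A⁻¹.
kg·m²·s⁻³·A⁻¹ is the base-SI form of the volt.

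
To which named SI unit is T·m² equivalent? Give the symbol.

T = Wb/m² (flux density = flux per area),
    = kg·s⁻²·A⁻¹.
Combining: T·m² = (kg·s⁻²·A⁻¹) · m² = kg·m²·s⁻²·A⁻¹.
kg·m²·s⁻²·A⁻¹ is the base-SI form of the weber.

Wb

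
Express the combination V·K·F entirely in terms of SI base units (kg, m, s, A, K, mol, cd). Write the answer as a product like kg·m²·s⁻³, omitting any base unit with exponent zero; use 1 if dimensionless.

V = kg·m²·s⁻³·A⁻¹.
F = kg⁻¹·m⁻²·s⁴·A².
Combining: V·K·F = (kg·m²·s⁻³·A⁻¹) · K · (kg⁻¹·m⁻²·s⁴·A²) = s·A·K.

s·A·K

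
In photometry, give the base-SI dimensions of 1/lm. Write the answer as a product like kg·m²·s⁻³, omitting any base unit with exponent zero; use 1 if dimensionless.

cd⁻¹

lm = cd·sr = cd (luminous flux; sr is dimensionless).
So lm⁻¹ = cd⁻¹.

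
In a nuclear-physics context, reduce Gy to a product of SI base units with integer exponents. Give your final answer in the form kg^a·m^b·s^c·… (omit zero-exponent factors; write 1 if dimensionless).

m²·s⁻²

Gy = m²·s⁻².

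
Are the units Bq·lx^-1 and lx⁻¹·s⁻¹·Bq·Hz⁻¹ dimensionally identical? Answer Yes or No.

Yes

Left side:
  Bq = 1/s = s⁻¹ (activity is decays per second).
  lx = lm/m² (illuminance = luminous flux per area),
      = m⁻²·cd.
  So lx⁻¹ = m²·cd⁻¹.
  Combining: Bq·lx⁻¹ = s⁻¹ · (m²·cd⁻¹) = m²·s⁻¹·cd⁻¹.
Right side:
  lx = m⁻²·cd.
  So lx⁻¹ = m²·cd⁻¹.
  Bq = s⁻¹.
  Hz = s⁻¹.
  So Hz⁻¹ = s.
  Combining: lx⁻¹·s⁻¹·Bq·Hz⁻¹ = (m²·cd⁻¹) · s⁻¹ · s⁻¹ · s = m²·s⁻¹·cd⁻¹.
Both reduce to m²·s⁻¹·cd⁻¹.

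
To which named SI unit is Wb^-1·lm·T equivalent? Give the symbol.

lx

Wb = V·s (flux: a volt is a weber per second),
    = kg·m²·s⁻²·A⁻¹.
So Wb⁻¹ = kg⁻¹·m⁻²·s²·A.
lm = cd·sr = cd (luminous flux; sr is dimensionless).
T = Wb/m² (flux density = flux per area),
    = kg·s⁻²·A⁻¹.
Combining: Wb⁻¹·lm·T = (kg⁻¹·m⁻²·s²·A) · cd · (kg·s⁻²·A⁻¹) = m⁻²·cd.
m⁻²·cd is the base-SI form of the lux.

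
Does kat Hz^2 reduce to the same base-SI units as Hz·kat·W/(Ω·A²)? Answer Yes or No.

No

Left side:
  kat = mol/s = s⁻¹·mol (catalytic activity).
  Hz = 1/s = s⁻¹ (frequency is cycles per second).
  So Hz² = s⁻².
  Combining: kat·Hz² = (s⁻¹·mol) · s⁻² = s⁻³·mol.
Right side:
  Ω = V/A (resistance = voltage per current),
      = kg·m²·s⁻³·A⁻².
  So Ω⁻¹ = kg⁻¹·m⁻²·s³·A².
  Hz = 1/s = s⁻¹ (frequency is cycles per second).
  kat = mol/s = s⁻¹·mol (catalytic activity).
  W = J/s (power = energy per time),
      = kg·m²·s⁻³.
  Combining: Ω⁻¹·A⁻²·Hz·kat·W = (kg⁻¹·m⁻²·s³·A²) · A⁻² · s⁻¹ · (s⁻¹·mol) · (kg·m²·s⁻³) = s⁻²·mol.
Left is s⁻³·mol; right is s⁻²·mol — different.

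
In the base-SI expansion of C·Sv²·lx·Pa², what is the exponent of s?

-7

C = s·A.
Sv = m²·s⁻².
So Sv² = m⁴·s⁻⁴.
lx = m⁻²·cd.
Pa = kg·m⁻¹·s⁻².
So Pa² = kg²·m⁻²·s⁻⁴.
Combining: C·Sv²·lx·Pa² = (s·A) · (m⁴·s⁻⁴) · (m⁻²·cd) · (kg²·m⁻²·s⁻⁴) = kg²·s⁻⁷·A·cd.
The exponent of s is -7.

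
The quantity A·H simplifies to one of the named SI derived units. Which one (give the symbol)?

H = kg·m²·s⁻²·A⁻².
Combining: A·H = A · (kg·m²·s⁻²·A⁻²) = kg·m²·s⁻²·A⁻¹.
kg·m²·s⁻²·A⁻¹ is the base-SI form of the weber.

Wb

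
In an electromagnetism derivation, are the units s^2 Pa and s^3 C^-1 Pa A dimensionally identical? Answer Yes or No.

Yes

Left side:
  Pa = kg·m⁻¹·s⁻².
  Combining: s²·Pa = s² · (kg·m⁻¹·s⁻²) = kg·m⁻¹.
Right side:
  C = s·A.
  So C⁻¹ = s⁻¹·A⁻¹.
  Pa = kg·m⁻¹·s⁻².
  Combining: s³·C⁻¹·Pa·A = s³ · (s⁻¹·A⁻¹) · (kg·m⁻¹·s⁻²) · A = kg·m⁻¹.
Both reduce to kg·m⁻¹.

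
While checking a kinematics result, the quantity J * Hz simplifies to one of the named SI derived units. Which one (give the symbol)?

W

J = N·m (work = force × distance),
    = kg·m²·s⁻².
Hz = 1/s = s⁻¹ (frequency is cycles per second).
Combining: J·Hz = (kg·m²·s⁻²) · s⁻¹ = kg·m²·s⁻³.
kg·m²·s⁻³ is the base-SI form of the watt.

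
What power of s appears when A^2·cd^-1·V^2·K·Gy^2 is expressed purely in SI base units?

-10

V = W/A (potential = power per current),
    = kg·m²·s⁻³·A⁻¹.
So V² = kg²·m⁴·s⁻⁶·A⁻².
Gy = J/kg (absorbed dose = energy per mass),
    = m²·s⁻².
So Gy² = m⁴·s⁻⁴.
Combining: A²·cd⁻¹·V²·K·Gy² = A² · cd⁻¹ · (kg²·m⁴·s⁻⁶·A⁻²) · K · (m⁴·s⁻⁴) = kg²·m⁸·s⁻¹⁰·K·cd⁻¹.
The exponent of s is -10.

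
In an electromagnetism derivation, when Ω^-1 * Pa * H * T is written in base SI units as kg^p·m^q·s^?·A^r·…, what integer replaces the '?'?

Ω = V/A (resistance = voltage per current),
    = kg·m²·s⁻³·A⁻².
So Ω⁻¹ = kg⁻¹·m⁻²·s³·A².
Pa = N/m² (pressure = force per area),
    = kg·m⁻¹·s⁻².
H = Wb/A (inductance = flux per current),
    = kg·m²·s⁻²·A⁻².
T = Wb/m² (flux density = flux per area),
    = kg·s⁻²·A⁻¹.
Combining: Ω⁻¹·Pa·H·T = (kg⁻¹·m⁻²·s³·A²) · (kg·m⁻¹·s⁻²) · (kg·m²·s⁻²·A⁻²) · (kg·s⁻²·A⁻¹) = kg²·m⁻¹·s⁻³·A⁻¹.
The exponent of s is -3.

-3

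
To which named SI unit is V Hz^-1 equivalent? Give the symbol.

V = W/A (potential = power per current),
    = kg·m²·s⁻³·A⁻¹.
Hz = 1/s = s⁻¹ (frequency is cycles per second).
So Hz⁻¹ = s.
Combining: V·Hz⁻¹ = (kg·m²·s⁻³·A⁻¹) · s = kg·m²·s⁻²·A⁻¹.
kg·m²·s⁻²·A⁻¹ is the base-SI form of the weber.

Wb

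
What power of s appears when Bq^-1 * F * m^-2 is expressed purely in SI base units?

5

Bq = 1/s = s⁻¹ (activity is decays per second).
So Bq⁻¹ = s.
F = C/V (capacitance = charge per voltage),
    = A·s/(kg·m²·s⁻³·A⁻¹) (substituting C and V),
    = kg⁻¹·m⁻²·s⁴·A².
Combining: Bq⁻¹·F·m⁻² = s · (kg⁻¹·m⁻²·s⁴·A²) · m⁻² = kg⁻¹·m⁻⁴·s⁵·A².
The exponent of s is 5.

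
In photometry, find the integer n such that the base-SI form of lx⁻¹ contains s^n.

0

lx = lm/m² (illuminance = luminous flux per area),
    = m⁻²·cd.
So lx⁻¹ = m²·cd⁻¹.
The exponent of s is 0.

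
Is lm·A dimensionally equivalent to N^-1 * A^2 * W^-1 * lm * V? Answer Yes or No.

Left side:
  lm = cd·sr = cd (luminous flux; sr is dimensionless).
  Combining: lm·A = cd · A = A·cd.
Right side:
  N = kg·m·s⁻².
  So N⁻¹ = kg⁻¹·m⁻¹·s².
  W = kg·m²·s⁻³.
  So W⁻¹ = kg⁻¹·m⁻²·s³.
  lm = cd.
  V = kg·m²·s⁻³·A⁻¹.
  Combining: N⁻¹·A²·W⁻¹·lm·V = (kg⁻¹·m⁻¹·s²) · A² · (kg⁻¹·m⁻²·s³) · cd · (kg·m²·s⁻³·A⁻¹) = kg⁻¹·m⁻¹·s²·A·cd.
Left is A·cd; right is kg⁻¹·m⁻¹·s²·A·cd — different.

No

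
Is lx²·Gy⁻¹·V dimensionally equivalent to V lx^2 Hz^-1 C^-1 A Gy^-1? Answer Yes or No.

Left side:
  lx = lm/m² (illuminance = luminous flux per area),
      = m⁻²·cd.
  So lx² = m⁻⁴·cd².
  Gy = J/kg (absorbed dose = energy per mass),
      = m²·s⁻².
  So Gy⁻¹ = m⁻²·s².
  V = W/A (potential = power per current),
      = kg·m²·s⁻³·A⁻¹.
  Combining: lx²·Gy⁻¹·V = (m⁻⁴·cd²) · (m⁻²·s²) · (kg·m²·s⁻³·A⁻¹) = kg·m⁻⁴·s⁻¹·A⁻¹·cd².
Right side:
  V = W/A (potential = power per current),
      = kg·m²·s⁻³·A⁻¹.
  lx = lm/m² (illuminance = luminous flux per area),
      = m⁻²·cd.
  So lx² = m⁻⁴·cd².
  Hz = 1/s = s⁻¹ (frequency is cycles per second).
  So Hz⁻¹ = s.
  C = A·s = s·A (charge = current × time).
  So C⁻¹ = s⁻¹·A⁻¹.
  Gy = J/kg (absorbed dose = energy per mass),
      = m²·s⁻².
  So Gy⁻¹ = m⁻²·s².
  Combining: V·lx²·Hz⁻¹·C⁻¹·A·Gy⁻¹ = (kg·m²·s⁻³·A⁻¹) · (m⁻⁴·cd²) · s · (s⁻¹·A⁻¹) · A · (m⁻²·s²) = kg·m⁻⁴·s⁻¹·A⁻¹·cd².
Both reduce to kg·m⁻⁴·s⁻¹·A⁻¹·cd².

Yes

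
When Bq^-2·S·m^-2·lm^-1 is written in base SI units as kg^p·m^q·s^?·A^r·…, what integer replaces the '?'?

Bq = 1/s = s⁻¹ (activity is decays per second).
So Bq⁻² = s².
S = 1/Ω (conductance is reciprocal resistance),
    = kg⁻¹·m⁻²·s³·A².
lm = cd·sr = cd (luminous flux; sr is dimensionless).
So lm⁻¹ = cd⁻¹.
Combining: Bq⁻²·S·m⁻²·lm⁻¹ = s² · (kg⁻¹·m⁻²·s³·A²) · m⁻² · cd⁻¹ = kg⁻¹·m⁻⁴·s⁵·A²·cd⁻¹.
The exponent of s is 5.

5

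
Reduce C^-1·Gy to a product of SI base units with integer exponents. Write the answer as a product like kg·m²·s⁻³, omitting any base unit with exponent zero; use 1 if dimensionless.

C = A·s = s·A (charge = current × time).
So C⁻¹ = s⁻¹·A⁻¹.
Gy = J/kg (absorbed dose = energy per mass),
    = m²·s⁻².
Combining: C⁻¹·Gy = (s⁻¹·A⁻¹) · (m²·s⁻²) = m²·s⁻³·A⁻¹.

m²·s⁻³·A⁻¹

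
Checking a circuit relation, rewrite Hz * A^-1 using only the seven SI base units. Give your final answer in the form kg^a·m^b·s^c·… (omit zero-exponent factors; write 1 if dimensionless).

s⁻¹·A⁻¹

Hz = s⁻¹.
Combining: Hz·A⁻¹ = s⁻¹ · A⁻¹ = s⁻¹·A⁻¹.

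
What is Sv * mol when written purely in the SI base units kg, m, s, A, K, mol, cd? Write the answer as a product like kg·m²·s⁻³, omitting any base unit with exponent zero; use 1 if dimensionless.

Sv = m²·s⁻².
Combining: Sv·mol = (m²·s⁻²) · mol = m²·s⁻²·mol.

m²·s⁻²·mol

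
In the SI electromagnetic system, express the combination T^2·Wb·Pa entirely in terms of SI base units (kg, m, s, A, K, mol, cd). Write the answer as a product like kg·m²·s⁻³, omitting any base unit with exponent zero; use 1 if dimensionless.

T = Wb/m² (flux density = flux per area),
    = kg·s⁻²·A⁻¹.
So T² = kg²·s⁻⁴·A⁻².
Wb = V·s (flux: a volt is a weber per second),
    = kg·m²·s⁻²·A⁻¹.
Pa = N/m² (pressure = force per area),
    = kg·m⁻¹·s⁻².
Combining: T²·Wb·Pa = (kg²·s⁻⁴·A⁻²) · (kg·m²·s⁻²·A⁻¹) · (kg·m⁻¹·s⁻²) = kg⁴·m·s⁻⁸·A⁻³.

kg⁴·m·s⁻⁸·A⁻³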